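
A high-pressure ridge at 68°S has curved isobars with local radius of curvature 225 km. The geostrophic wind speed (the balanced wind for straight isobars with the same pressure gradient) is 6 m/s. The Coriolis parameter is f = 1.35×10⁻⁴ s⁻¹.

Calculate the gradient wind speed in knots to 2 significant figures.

16 knots

Around a high, pressure-gradient force acts outward with centrifugal, so Coriolis balances both:
fV = (1/ρ)|∂P/∂n| + V²/R  →  V² − fR·V + fR·V_g = 0
With fR = 1.35×10⁻⁴ × 225×10³ m = 30.4 m/s:
V = [fR − √((fR)² − 4 fR V_g)]/2 = [30.4 − √(30.4² − 4×30.4×6)]/2 = 8.23 m/s
Supergeostrophic (V > V_g = 6 m/s), as expected around a high.
Converting: 8.23 m/s × 1.944 = 16 knots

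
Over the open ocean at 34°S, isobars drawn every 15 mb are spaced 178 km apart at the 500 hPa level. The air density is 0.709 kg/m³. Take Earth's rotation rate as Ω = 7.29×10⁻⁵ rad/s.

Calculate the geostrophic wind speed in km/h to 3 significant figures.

Coriolis parameter at 34°S:
f = 2Ω sin φ = 2 × 7.29×10⁻⁵ × sin 34° = 8.15×10⁻⁵ s⁻¹
Pressure gradient: |∂P/∂n| = 1500 Pa / 178000 m = 8.43×10⁻³ Pa/m
Geostrophic balance (pressure-gradient force = Coriolis force):
V_g = (1/(fρ)) |∂P/∂n| = 8.43×10⁻³ / (8.15×10⁻⁵ × 0.709) = 146 m/s
Converting: 146 m/s × 3.6 = 525 km/h

525 km/h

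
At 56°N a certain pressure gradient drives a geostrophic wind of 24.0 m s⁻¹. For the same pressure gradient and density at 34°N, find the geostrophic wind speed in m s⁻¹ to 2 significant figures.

With the same pressure gradient and density, V_g ∝ 1/f ∝ 1/sin φ.
V₂ = V₁ · sin φ₁ / sin φ₂ = 24.0 × sin 56° / sin 34°
V₂ = 24.0 × 0.8290/0.5592 = 36 m s⁻¹

36 m s⁻¹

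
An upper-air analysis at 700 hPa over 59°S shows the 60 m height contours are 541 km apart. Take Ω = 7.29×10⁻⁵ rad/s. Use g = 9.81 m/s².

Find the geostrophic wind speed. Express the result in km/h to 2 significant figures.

31 km/h

Coriolis parameter at 59°S:
f = 2Ω sin φ = 2 × 7.29×10⁻⁵ × sin 59° = 1.25×10⁻⁴ s⁻¹
Height gradient: |∂Z/∂n| = 60 m / 541000 m = 1.11×10⁻⁴
On a pressure surface, geostrophic balance gives V_g = (g/f)|∂Z/∂n|:
V_g = 9.81 × 1.11×10⁻⁴ / 1.25×10⁻⁴ = 8.71 m/s
Converting: 8.71 m/s × 3.6 = 31 km/h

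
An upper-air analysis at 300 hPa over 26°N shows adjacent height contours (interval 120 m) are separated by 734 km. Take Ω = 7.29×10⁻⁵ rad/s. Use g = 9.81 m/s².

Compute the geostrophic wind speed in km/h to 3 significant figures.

Coriolis parameter at 26°N:
f = 2Ω sin φ = 2 × 7.29×10⁻⁵ × sin 26° = 6.39×10⁻⁵ s⁻¹
Height gradient: |∂Z/∂n| = 120 m / 734000 m = 1.63×10⁻⁴
On a pressure surface, geostrophic balance gives V_g = (g/f)|∂Z/∂n|:
V_g = 9.81 × 1.63×10⁻⁴ / 6.39×10⁻⁵ = 25.1 m/s
Converting: 25.1 m/s × 3.6 = 90.3 km/h

90.3 km/h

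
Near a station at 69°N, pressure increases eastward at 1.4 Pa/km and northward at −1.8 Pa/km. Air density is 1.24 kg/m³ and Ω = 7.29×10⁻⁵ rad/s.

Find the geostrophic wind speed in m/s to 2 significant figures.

Coriolis parameter at 69°N:
f = 2Ω sin φ = 2 × 7.29×10⁻⁵ × sin 69° = 1.36×10⁻⁴ s⁻¹
Component geostrophic relations (x east, y north):
u_g = −(1/(fρ)) ∂P/∂y,  v_g = (1/(fρ)) ∂P/∂x
u_g = −(−1.8×10⁻³)/(1.36×10⁻⁴ × 1.24) = 10.7 m/s;  v_g = (1.4×10⁻³)/(1.36×10⁻⁴ × 1.24) = 8.29 m/s
|V_g| = √(u_g² + v_g²) = 13.5 m/s

14 m/s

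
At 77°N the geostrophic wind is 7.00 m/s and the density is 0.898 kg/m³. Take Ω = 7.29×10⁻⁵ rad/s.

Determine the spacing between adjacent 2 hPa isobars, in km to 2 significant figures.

Coriolis parameter at 77°N:
f = 2Ω sin φ = 2 × 7.29×10⁻⁵ × sin 77° = 1.42×10⁻⁴ s⁻¹
Geostrophic balance rearranged: |∂P/∂n| = f ρ V_g
|∂P/∂n| = 1.42×10⁻⁴ × 0.898 × 7.00 = 8.93×10⁻⁴ Pa/m
Isobar spacing: Δn = ΔP/|∂P/∂n| = 200 Pa / 8.93×10⁻⁴ Pa/m = 223962 m ≈ 220 km

220 km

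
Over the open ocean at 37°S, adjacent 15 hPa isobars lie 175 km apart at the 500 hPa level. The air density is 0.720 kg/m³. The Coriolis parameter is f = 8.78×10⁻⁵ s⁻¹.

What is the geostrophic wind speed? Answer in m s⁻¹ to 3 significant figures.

136 m s⁻¹

Pressure gradient: |∂P/∂n| = 1500 Pa / 175000 m = 8.57×10⁻³ Pa/m
Geostrophic balance (pressure-gradient force = Coriolis force):
V_g = (1/(fρ)) |∂P/∂n| = 8.57×10⁻³ / (8.78×10⁻⁵ × 0.720) = 136 m/s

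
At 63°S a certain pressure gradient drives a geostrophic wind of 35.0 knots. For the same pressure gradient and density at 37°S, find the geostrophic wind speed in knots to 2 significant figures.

52 knots

With the same pressure gradient and density, V_g ∝ 1/f ∝ 1/sin φ.
V₂ = V₁ · sin φ₁ / sin φ₂ = 35.0 × sin 63° / sin 37°
V₂ = 35.0 × 0.8910/0.6018 = 52 knots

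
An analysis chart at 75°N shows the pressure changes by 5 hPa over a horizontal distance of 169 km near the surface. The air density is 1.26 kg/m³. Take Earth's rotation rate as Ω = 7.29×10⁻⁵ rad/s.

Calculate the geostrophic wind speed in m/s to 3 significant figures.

16.7 m/s

Coriolis parameter at 75°N:
f = 2Ω sin φ = 2 × 7.29×10⁻⁵ × sin 75° = 1.41×10⁻⁴ s⁻¹
Pressure gradient: |∂P/∂n| = 500 Pa / 169000 m = 2.96×10⁻³ Pa/m
Geostrophic balance (pressure-gradient force = Coriolis force):
V_g = (1/(fρ)) |∂P/∂n| = 2.96×10⁻³ / (1.41×10⁻⁴ × 1.26) = 16.7 m/s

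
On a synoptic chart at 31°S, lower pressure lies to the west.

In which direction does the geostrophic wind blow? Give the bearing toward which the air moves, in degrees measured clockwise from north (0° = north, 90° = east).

180°

The pressure-gradient force points toward the west (bearing 270°).
Geostrophic balance: in the Southern Hemisphere the Coriolis force deflects motion to the left, so the geostrophic wind blows 90° to the left of the pressure-gradient force (low pressure on the right).
Rotating 270° by 90° counterclockwise gives 180° — the wind blows toward the south.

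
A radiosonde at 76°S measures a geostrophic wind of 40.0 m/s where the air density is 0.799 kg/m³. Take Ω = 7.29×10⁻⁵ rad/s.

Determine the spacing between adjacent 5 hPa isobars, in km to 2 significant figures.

Coriolis parameter at 76°S:
f = 2Ω sin φ = 2 × 7.29×10⁻⁵ × sin 76° = 1.41×10⁻⁴ s⁻¹
Geostrophic balance rearranged: |∂P/∂n| = f ρ V_g
|∂P/∂n| = 1.41×10⁻⁴ × 0.799 × 40.0 = 4.52×10⁻³ Pa/m
Isobar spacing: Δn = ΔP/|∂P/∂n| = 500 Pa / 4.52×10⁻³ Pa/m = 110586 m ≈ 110 km

110 km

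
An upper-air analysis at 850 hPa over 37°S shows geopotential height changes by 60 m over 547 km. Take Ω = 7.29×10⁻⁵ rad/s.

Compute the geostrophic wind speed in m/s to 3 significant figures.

Coriolis parameter at 37°S:
f = 2Ω sin φ = 2 × 7.29×10⁻⁵ × sin 37° = 8.77×10⁻⁵ s⁻¹
Height gradient: |∂Z/∂n| = 60 m / 547000 m = 1.10×10⁻⁴
On a pressure surface, geostrophic balance gives V_g = (g/f)|∂Z/∂n|:
V_g = 9.81 × 1.10×10⁻⁴ / 8.77×10⁻⁵ = 12.3 m/s

12.3 m/s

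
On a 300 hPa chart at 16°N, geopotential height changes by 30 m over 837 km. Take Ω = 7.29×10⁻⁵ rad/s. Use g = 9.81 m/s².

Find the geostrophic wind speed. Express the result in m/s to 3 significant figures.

8.75 m/s

Coriolis parameter at 16°N:
f = 2Ω sin φ = 2 × 7.29×10⁻⁵ × sin 16° = 4.02×10⁻⁵ s⁻¹
Height gradient: |∂Z/∂n| = 30 m / 837000 m = 3.58×10⁻⁵
On a pressure surface, geostrophic balance gives V_g = (g/f)|∂Z/∂n|:
V_g = 9.81 × 3.58×10⁻⁵ / 4.02×10⁻⁵ = 8.75 m/s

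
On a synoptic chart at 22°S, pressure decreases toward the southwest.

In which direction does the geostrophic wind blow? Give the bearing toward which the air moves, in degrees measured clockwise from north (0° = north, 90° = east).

135°

The pressure-gradient force points toward the southwest (bearing 225°).
Geostrophic balance: in the Southern Hemisphere the Coriolis force deflects motion to the left, so the geostrophic wind blows 90° to the left of the pressure-gradient force (low pressure on the right).
Rotating 225° by 90° counterclockwise gives 135° — the wind blows toward the southeast.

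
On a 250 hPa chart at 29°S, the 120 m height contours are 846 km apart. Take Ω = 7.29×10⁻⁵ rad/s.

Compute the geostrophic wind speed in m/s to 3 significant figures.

19.7 m/s

Coriolis parameter at 29°S:
f = 2Ω sin φ = 2 × 7.29×10⁻⁵ × sin 29° = 7.07×10⁻⁵ s⁻¹
Height gradient: |∂Z/∂n| = 120 m / 846000 m = 1.42×10⁻⁴
On a pressure surface, geostrophic balance gives V_g = (g/f)|∂Z/∂n|:
V_g = 9.81 × 1.42×10⁻⁴ / 7.07×10⁻⁵ = 19.7 m/s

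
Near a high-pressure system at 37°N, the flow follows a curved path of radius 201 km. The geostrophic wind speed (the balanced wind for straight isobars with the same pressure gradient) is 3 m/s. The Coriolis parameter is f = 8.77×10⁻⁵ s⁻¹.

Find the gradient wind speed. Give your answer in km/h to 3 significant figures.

13.8 km/h

Around a high, pressure-gradient force acts outward with centrifugal, so Coriolis balances both:
fV = (1/ρ)|∂P/∂n| + V²/R  →  V² − fR·V + fR·V_g = 0
With fR = 8.77×10⁻⁵ × 201×10³ m = 17.6 m/s:
V = [fR − √((fR)² − 4 fR V_g)]/2 = [17.6 − √(17.6² − 4×17.6×3)]/2 = 3.83 m/s
Supergeostrophic (V > V_g = 3 m/s), as expected around a high.
Converting: 3.83 m/s × 3.6 = 13.8 km/h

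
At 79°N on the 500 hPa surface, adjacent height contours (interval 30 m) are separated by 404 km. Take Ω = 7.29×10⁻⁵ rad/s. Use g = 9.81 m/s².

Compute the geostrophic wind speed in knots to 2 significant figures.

9.9 knots

Coriolis parameter at 79°N:
f = 2Ω sin φ = 2 × 7.29×10⁻⁵ × sin 79° = 1.43×10⁻⁴ s⁻¹
Height gradient: |∂Z/∂n| = 30 m / 404000 m = 7.43×10⁻⁵
On a pressure surface, geostrophic balance gives V_g = (g/f)|∂Z/∂n|:
V_g = 9.81 × 7.43×10⁻⁵ / 1.43×10⁻⁴ = 5.09 m/s
Converting: 5.09 m/s × 1.944 = 9.9 knots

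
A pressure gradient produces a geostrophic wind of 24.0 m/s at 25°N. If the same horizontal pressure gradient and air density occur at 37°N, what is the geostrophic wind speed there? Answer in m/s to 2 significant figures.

17 m/s

With the same pressure gradient and density, V_g ∝ 1/f ∝ 1/sin φ.
V₂ = V₁ · sin φ₁ / sin φ₂ = 24.0 × sin 25° / sin 37°
V₂ = 24.0 × 0.4226/0.6018 = 17 m/s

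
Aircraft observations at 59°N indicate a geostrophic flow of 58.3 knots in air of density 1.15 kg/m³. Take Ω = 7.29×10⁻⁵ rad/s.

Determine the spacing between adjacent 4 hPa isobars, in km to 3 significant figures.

92.8 km

Coriolis parameter at 59°N:
f = 2Ω sin φ = 2 × 7.29×10⁻⁵ × sin 59° = 1.25×10⁻⁴ s⁻¹
Wind speed in SI: 58.3 knots = 30.0 m/s
Geostrophic balance rearranged: |∂P/∂n| = f ρ V_g
|∂P/∂n| = 1.25×10⁻⁴ × 1.15 × 30.0 = 4.31×10⁻³ Pa/m
Isobar spacing: Δn = ΔP/|∂P/∂n| = 400 Pa / 4.31×10⁻³ Pa/m = 92797 m ≈ 92.8 km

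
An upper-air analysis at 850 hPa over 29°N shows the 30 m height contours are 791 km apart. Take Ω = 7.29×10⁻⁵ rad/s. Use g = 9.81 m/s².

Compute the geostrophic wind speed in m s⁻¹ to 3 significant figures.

Coriolis parameter at 29°N:
f = 2Ω sin φ = 2 × 7.29×10⁻⁵ × sin 29° = 7.07×10⁻⁵ s⁻¹
Height gradient: |∂Z/∂n| = 30 m / 791000 m = 3.79×10⁻⁵
On a pressure surface, geostrophic balance gives V_g = (g/f)|∂Z/∂n|:
V_g = 9.81 × 3.79×10⁻⁵ / 7.07×10⁻⁵ = 5.26 m/s

5.26 m s⁻¹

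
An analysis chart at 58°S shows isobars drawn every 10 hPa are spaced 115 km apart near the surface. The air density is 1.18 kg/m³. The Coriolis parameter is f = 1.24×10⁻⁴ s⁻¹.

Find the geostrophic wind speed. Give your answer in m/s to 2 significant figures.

59 m/s

Pressure gradient: |∂P/∂n| = 1000 Pa / 115000 m = 8.70×10⁻³ Pa/m
Geostrophic balance (pressure-gradient force = Coriolis force):
V_g = (1/(fρ)) |∂P/∂n| = 8.70×10⁻³ / (1.24×10⁻⁴ × 1.18) = 59.4 m/s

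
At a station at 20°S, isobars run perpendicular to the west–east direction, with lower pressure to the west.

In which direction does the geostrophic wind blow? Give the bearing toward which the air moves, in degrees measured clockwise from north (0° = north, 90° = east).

180°

The pressure-gradient force points toward the west (bearing 270°).
Geostrophic balance: in the Southern Hemisphere the Coriolis force deflects motion to the left, so the geostrophic wind blows 90° to the left of the pressure-gradient force (low pressure on the right).
Rotating 270° by 90° counterclockwise gives 180° — the wind blows toward the south.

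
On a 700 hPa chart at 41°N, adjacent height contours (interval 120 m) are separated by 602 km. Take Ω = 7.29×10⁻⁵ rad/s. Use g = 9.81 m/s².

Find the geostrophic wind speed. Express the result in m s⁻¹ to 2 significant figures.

Coriolis parameter at 41°N:
f = 2Ω sin φ = 2 × 7.29×10⁻⁵ × sin 41° = 9.57×10⁻⁵ s⁻¹
Height gradient: |∂Z/∂n| = 120 m / 602000 m = 1.99×10⁻⁴
On a pressure surface, geostrophic balance gives V_g = (g/f)|∂Z/∂n|:
V_g = 9.81 × 1.99×10⁻⁴ / 9.57×10⁻⁵ = 20.4 m/s

20 m s⁻¹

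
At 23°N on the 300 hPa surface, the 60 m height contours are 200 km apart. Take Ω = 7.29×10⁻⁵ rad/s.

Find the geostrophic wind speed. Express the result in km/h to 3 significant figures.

186 km/h

Coriolis parameter at 23°N:
f = 2Ω sin φ = 2 × 7.29×10⁻⁵ × sin 23° = 5.70×10⁻⁵ s⁻¹
Height gradient: |∂Z/∂n| = 60 m / 200000 m = 3.00×10⁻⁴
On a pressure surface, geostrophic balance gives V_g = (g/f)|∂Z/∂n|:
V_g = 9.81 × 3.00×10⁻⁴ / 5.70×10⁻⁵ = 51.7 m/s
Converting: 51.7 m/s × 3.6 = 186 km/h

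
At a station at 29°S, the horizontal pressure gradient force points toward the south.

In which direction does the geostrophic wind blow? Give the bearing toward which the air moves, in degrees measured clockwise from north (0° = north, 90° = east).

090°

The pressure-gradient force points toward the south (bearing 180°).
Geostrophic balance: in the Southern Hemisphere the Coriolis force deflects motion to the left, so the geostrophic wind blows 90° to the left of the pressure-gradient force (low pressure on the right).
Rotating 180° by 90° counterclockwise gives 090° — the wind blows toward the east.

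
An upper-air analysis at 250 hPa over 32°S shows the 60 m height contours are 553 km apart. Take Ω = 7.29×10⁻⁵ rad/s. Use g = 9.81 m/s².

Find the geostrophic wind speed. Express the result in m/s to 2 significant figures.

14 m/s

Coriolis parameter at 32°S:
f = 2Ω sin φ = 2 × 7.29×10⁻⁵ × sin 32° = 7.73×10⁻⁵ s⁻¹
Height gradient: |∂Z/∂n| = 60 m / 553000 m = 1.08×10⁻⁴
On a pressure surface, geostrophic balance gives V_g = (g/f)|∂Z/∂n|:
V_g = 9.81 × 1.08×10⁻⁴ / 7.73×10⁻⁵ = 13.8 m/s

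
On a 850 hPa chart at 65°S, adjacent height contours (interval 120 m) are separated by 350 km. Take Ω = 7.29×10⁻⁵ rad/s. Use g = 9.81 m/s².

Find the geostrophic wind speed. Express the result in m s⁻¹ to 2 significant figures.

Coriolis parameter at 65°S:
f = 2Ω sin φ = 2 × 7.29×10⁻⁵ × sin 65° = 1.32×10⁻⁴ s⁻¹
Height gradient: |∂Z/∂n| = 120 m / 350000 m = 3.43×10⁻⁴
On a pressure surface, geostrophic balance gives V_g = (g/f)|∂Z/∂n|:
V_g = 9.81 × 3.43×10⁻⁴ / 1.32×10⁻⁴ = 25.5 m/s

25 m s⁻¹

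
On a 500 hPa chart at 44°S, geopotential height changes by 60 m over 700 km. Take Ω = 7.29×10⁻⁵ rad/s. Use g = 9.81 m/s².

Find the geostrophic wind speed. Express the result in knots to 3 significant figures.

16.1 knots

Coriolis parameter at 44°S:
f = 2Ω sin φ = 2 × 7.29×10⁻⁵ × sin 44° = 1.01×10⁻⁴ s⁻¹
Height gradient: |∂Z/∂n| = 60 m / 700000 m = 8.57×10⁻⁵
On a pressure surface, geostrophic balance gives V_g = (g/f)|∂Z/∂n|:
V_g = 9.81 × 8.57×10⁻⁵ / 1.01×10⁻⁴ = 8.30 m/s
Converting: 8.30 m/s × 1.944 = 16.1 knots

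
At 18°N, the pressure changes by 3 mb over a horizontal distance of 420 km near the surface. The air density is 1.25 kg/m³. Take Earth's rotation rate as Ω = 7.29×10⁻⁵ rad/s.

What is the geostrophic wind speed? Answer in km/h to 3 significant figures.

Coriolis parameter at 18°N:
f = 2Ω sin φ = 2 × 7.29×10⁻⁵ × sin 18° = 4.51×10⁻⁵ s⁻¹
Pressure gradient: |∂P/∂n| = 300 Pa / 420000 m = 7.14×10⁻⁴ Pa/m
Geostrophic balance (pressure-gradient force = Coriolis force):
V_g = (1/(fρ)) |∂P/∂n| = 7.14×10⁻⁴ / (4.51×10⁻⁵ × 1.25) = 12.7 m/s
Converting: 12.7 m/s × 3.6 = 45.7 km/h

45.7 km/h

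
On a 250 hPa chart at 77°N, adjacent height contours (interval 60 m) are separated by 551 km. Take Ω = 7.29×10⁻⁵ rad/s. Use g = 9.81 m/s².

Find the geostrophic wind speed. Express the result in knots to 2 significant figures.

Coriolis parameter at 77°N:
f = 2Ω sin φ = 2 × 7.29×10⁻⁵ × sin 77° = 1.42×10⁻⁴ s⁻¹
Height gradient: |∂Z/∂n| = 60 m / 551000 m = 1.09×10⁻⁴
On a pressure surface, geostrophic balance gives V_g = (g/f)|∂Z/∂n|:
V_g = 9.81 × 1.09×10⁻⁴ / 1.42×10⁻⁴ = 7.52 m/s
Converting: 7.52 m/s × 1.944 = 15 knots

15 knots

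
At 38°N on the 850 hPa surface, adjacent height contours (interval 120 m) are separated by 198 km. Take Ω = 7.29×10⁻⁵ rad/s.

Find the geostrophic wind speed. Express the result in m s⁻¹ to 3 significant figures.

Coriolis parameter at 38°N:
f = 2Ω sin φ = 2 × 7.29×10⁻⁵ × sin 38° = 8.98×10⁻⁵ s⁻¹
Height gradient: |∂Z/∂n| = 120 m / 198000 m = 6.06×10⁻⁴
On a pressure surface, geostrophic balance gives V_g = (g/f)|∂Z/∂n|:
V_g = 9.81 × 6.06×10⁻⁴ / 8.98×10⁻⁵ = 66.2 m/s

66.2 m s⁻¹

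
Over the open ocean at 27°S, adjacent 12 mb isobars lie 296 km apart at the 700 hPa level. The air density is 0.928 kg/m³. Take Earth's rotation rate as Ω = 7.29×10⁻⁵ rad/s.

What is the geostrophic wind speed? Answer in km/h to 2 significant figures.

240 km/h

Coriolis parameter at 27°S:
f = 2Ω sin φ = 2 × 7.29×10⁻⁵ × sin 27° = 6.62×10⁻⁵ s⁻¹
Pressure gradient: |∂P/∂n| = 1200 Pa / 296000 m = 4.05×10⁻³ Pa/m
Geostrophic balance (pressure-gradient force = Coriolis force):
V_g = (1/(fρ)) |∂P/∂n| = 4.05×10⁻³ / (6.62×10⁻⁵ × 0.928) = 66.0 m/s
Converting: 66.0 m/s × 3.6 = 240 km/h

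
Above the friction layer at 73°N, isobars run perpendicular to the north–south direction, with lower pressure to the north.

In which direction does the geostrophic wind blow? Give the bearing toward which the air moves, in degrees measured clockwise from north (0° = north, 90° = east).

090°

The pressure-gradient force points toward the north (bearing 000°).
Geostrophic balance: in the Northern Hemisphere the Coriolis force deflects motion to the right, so the geostrophic wind blows 90° to the right of the pressure-gradient force (low pressure on the left).
Rotating 000° by 90° clockwise gives 090° — the wind blows toward the east.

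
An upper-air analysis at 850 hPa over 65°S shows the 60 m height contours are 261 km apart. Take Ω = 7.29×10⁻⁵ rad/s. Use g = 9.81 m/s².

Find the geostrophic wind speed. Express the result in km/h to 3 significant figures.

Coriolis parameter at 65°S:
f = 2Ω sin φ = 2 × 7.29×10⁻⁵ × sin 65° = 1.32×10⁻⁴ s⁻¹
Height gradient: |∂Z/∂n| = 60 m / 261000 m = 2.30×10⁻⁴
On a pressure surface, geostrophic balance gives V_g = (g/f)|∂Z/∂n|:
V_g = 9.81 × 2.30×10⁻⁴ / 1.32×10⁻⁴ = 17.1 m/s
Converting: 17.1 m/s × 3.6 = 61.4 km/h

61.4 km/h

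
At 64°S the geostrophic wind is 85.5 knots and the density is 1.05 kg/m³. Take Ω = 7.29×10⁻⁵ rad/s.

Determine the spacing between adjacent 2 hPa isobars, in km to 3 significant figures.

33.0 km

Coriolis parameter at 64°S:
f = 2Ω sin φ = 2 × 7.29×10⁻⁵ × sin 64° = 1.31×10⁻⁴ s⁻¹
Wind speed in SI: 85.5 knots = 44.0 m/s
Geostrophic balance rearranged: |∂P/∂n| = f ρ V_g
|∂P/∂n| = 1.31×10⁻⁴ × 1.05 × 44.0 = 6.05×10⁻³ Pa/m
Isobar spacing: Δn = ΔP/|∂P/∂n| = 200 Pa / 6.05×10⁻³ Pa/m = 33046 m ≈ 33.0 km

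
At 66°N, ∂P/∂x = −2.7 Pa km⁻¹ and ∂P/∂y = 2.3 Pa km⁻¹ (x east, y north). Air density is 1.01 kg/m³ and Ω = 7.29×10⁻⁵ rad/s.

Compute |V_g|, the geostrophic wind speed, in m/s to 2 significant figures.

Coriolis parameter at 66°N:
f = 2Ω sin φ = 2 × 7.29×10⁻⁵ × sin 66° = 1.33×10⁻⁴ s⁻¹
Component geostrophic relations (x east, y north):
u_g = −(1/(fρ)) ∂P/∂y,  v_g = (1/(fρ)) ∂P/∂x
u_g = −(2.3×10⁻³)/(1.33×10⁻⁴ × 1.01) = −17.1 m/s;  v_g = (−2.7×10⁻³)/(1.33×10⁻⁴ × 1.01) = −20.1 m/s
|V_g| = √(u_g² + v_g²) = 26.4 m/s

26 m/s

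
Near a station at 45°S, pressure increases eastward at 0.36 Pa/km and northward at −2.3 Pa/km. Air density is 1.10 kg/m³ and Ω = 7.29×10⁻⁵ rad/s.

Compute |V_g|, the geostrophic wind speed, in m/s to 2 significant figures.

Coriolis parameter at 45°S:
f = 2Ω sin φ = 2 × 7.29×10⁻⁵ × sin 45° = 1.03×10⁻⁴ s⁻¹
In the Southern Hemisphere f is negative: f = −1.03×10⁻⁴ s⁻¹.
Component geostrophic relations (x east, y north):
u_g = −(1/(fρ)) ∂P/∂y,  v_g = (1/(fρ)) ∂P/∂x
u_g = −(−2.3×10⁻³)/(−1.03×10⁻⁴ × 1.10) = −20.3 m/s;  v_g = (0.36×10⁻³)/(−1.03×10⁻⁴ × 1.10) = −3.17 m/s
|V_g| = √(u_g² + v_g²) = 20.5 m/s

21 m/s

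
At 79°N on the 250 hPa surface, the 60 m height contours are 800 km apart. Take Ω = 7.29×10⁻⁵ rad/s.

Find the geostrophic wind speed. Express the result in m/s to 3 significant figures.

Coriolis parameter at 79°N:
f = 2Ω sin φ = 2 × 7.29×10⁻⁵ × sin 79° = 1.43×10⁻⁴ s⁻¹
Height gradient: |∂Z/∂n| = 60 m / 800000 m = 7.50×10⁻⁵
On a pressure surface, geostrophic balance gives V_g = (g/f)|∂Z/∂n|:
V_g = 9.81 × 7.50×10⁻⁵ / 1.43×10⁻⁴ = 5.14 m/s

5.14 m/s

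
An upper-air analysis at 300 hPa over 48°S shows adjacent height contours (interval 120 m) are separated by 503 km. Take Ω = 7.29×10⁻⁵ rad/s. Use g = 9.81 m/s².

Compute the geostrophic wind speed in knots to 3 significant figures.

Coriolis parameter at 48°S:
f = 2Ω sin φ = 2 × 7.29×10⁻⁵ × sin 48° = 1.08×10⁻⁴ s⁻¹
Height gradient: |∂Z/∂n| = 120 m / 503000 m = 2.39×10⁻⁴
On a pressure surface, geostrophic balance gives V_g = (g/f)|∂Z/∂n|:
V_g = 9.81 × 2.39×10⁻⁴ / 1.08×10⁻⁴ = 21.6 m/s
Converting: 21.6 m/s × 1.944 = 42.0 knots

42.0 knots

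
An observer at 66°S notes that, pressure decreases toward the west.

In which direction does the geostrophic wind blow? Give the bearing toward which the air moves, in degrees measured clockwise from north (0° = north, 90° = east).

180°

The pressure-gradient force points toward the west (bearing 270°).
Geostrophic balance: in the Southern Hemisphere the Coriolis force deflects motion to the left, so the geostrophic wind blows 90° to the left of the pressure-gradient force (low pressure on the right).
Rotating 270° by 90° counterclockwise gives 180° — the wind blows toward the south.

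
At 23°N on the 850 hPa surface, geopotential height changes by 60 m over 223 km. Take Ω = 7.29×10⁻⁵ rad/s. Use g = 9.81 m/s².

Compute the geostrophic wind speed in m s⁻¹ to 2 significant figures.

46 m s⁻¹

Coriolis parameter at 23°N:
f = 2Ω sin φ = 2 × 7.29×10⁻⁵ × sin 23° = 5.70×10⁻⁵ s⁻¹
Height gradient: |∂Z/∂n| = 60 m / 223000 m = 2.69×10⁻⁴
On a pressure surface, geostrophic balance gives V_g = (g/f)|∂Z/∂n|:
V_g = 9.81 × 2.69×10⁻⁴ / 5.70×10⁻⁵ = 46.3 m/s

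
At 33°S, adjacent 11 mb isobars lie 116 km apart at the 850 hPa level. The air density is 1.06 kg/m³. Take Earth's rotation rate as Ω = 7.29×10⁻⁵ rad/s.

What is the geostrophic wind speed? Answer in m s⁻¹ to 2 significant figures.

Coriolis parameter at 33°S:
f = 2Ω sin φ = 2 × 7.29×10⁻⁵ × sin 33° = 7.94×10⁻⁵ s⁻¹
Pressure gradient: |∂P/∂n| = 1100 Pa / 116000 m = 9.48×10⁻³ Pa/m
Geostrophic balance (pressure-gradient force = Coriolis force):
V_g = (1/(fρ)) |∂P/∂n| = 9.48×10⁻³ / (7.94×10⁻⁵ × 1.06) = 113 m/s

110 m s⁻¹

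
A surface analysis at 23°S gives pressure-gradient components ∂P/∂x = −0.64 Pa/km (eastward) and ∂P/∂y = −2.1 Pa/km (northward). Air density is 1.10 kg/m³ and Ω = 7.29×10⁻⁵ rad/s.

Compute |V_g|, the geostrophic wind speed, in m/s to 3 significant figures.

35.0 m/s

Coriolis parameter at 23°S:
f = 2Ω sin φ = 2 × 7.29×10⁻⁵ × sin 23° = 5.70×10⁻⁵ s⁻¹
In the Southern Hemisphere f is negative: f = −5.70×10⁻⁵ s⁻¹.
Component geostrophic relations (x east, y north):
u_g = −(1/(fρ)) ∂P/∂y,  v_g = (1/(fρ)) ∂P/∂x
u_g = −(−2.1×10⁻³)/(−5.70×10⁻⁵ × 1.10) = −33.5 m/s;  v_g = (−0.64×10⁻³)/(−5.70×10⁻⁵ × 1.10) = 10.2 m/s
|V_g| = √(u_g² + v_g²) = 35.0 m/s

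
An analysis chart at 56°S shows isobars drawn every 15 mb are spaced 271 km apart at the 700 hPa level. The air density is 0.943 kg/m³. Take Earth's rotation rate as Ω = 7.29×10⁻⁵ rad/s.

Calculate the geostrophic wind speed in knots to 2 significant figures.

94 knots

Coriolis parameter at 56°S:
f = 2Ω sin φ = 2 × 7.29×10⁻⁵ × sin 56° = 1.21×10⁻⁴ s⁻¹
Pressure gradient: |∂P/∂n| = 1500 Pa / 271000 m = 5.54×10⁻³ Pa/m
Geostrophic balance (pressure-gradient force = Coriolis force):
V_g = (1/(fρ)) |∂P/∂n| = 5.54×10⁻³ / (1.21×10⁻⁴ × 0.943) = 48.6 m/s
Converting: 48.6 m/s × 1.944 = 94 knots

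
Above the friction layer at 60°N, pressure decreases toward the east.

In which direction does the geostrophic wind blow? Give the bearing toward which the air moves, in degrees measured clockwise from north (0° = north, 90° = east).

The pressure-gradient force points toward the east (bearing 090°).
Geostrophic balance: in the Northern Hemisphere the Coriolis force deflects motion to the right, so the geostrophic wind blows 90° to the right of the pressure-gradient force (low pressure on the left).
Rotating 090° by 90° clockwise gives 180° — the wind blows toward the south.

180°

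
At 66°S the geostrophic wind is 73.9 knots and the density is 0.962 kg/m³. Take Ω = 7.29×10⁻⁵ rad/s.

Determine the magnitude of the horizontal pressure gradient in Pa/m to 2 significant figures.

Coriolis parameter at 66°S:
f = 2Ω sin φ = 2 × 7.29×10⁻⁵ × sin 66° = 1.33×10⁻⁴ s⁻¹
Wind speed in SI: 73.9 knots = 38.0 m/s
Geostrophic balance rearranged: |∂P/∂n| = f ρ V_g
|∂P/∂n| = 1.33×10⁻⁴ × 0.962 × 38.0 = 4.87×10⁻³ Pa/m

4.9×10⁻³ Pa/m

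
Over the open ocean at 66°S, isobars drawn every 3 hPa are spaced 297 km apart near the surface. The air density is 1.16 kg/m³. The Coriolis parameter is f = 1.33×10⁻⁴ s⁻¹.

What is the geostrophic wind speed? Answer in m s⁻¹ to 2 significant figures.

6.5 m s⁻¹

Pressure gradient: |∂P/∂n| = 300 Pa / 297000 m = 1.01×10⁻³ Pa/m
Geostrophic balance (pressure-gradient force = Coriolis force):
V_g = (1/(fρ)) |∂P/∂n| = 1.01×10⁻³ / (1.33×10⁻⁴ × 1.16) = 6.55 m/s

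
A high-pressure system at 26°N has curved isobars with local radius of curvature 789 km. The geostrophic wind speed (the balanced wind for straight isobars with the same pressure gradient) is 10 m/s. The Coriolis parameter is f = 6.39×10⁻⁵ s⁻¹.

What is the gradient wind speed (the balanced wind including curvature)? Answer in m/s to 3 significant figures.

Around a high, pressure-gradient force acts outward with centrifugal, so Coriolis balances both:
fV = (1/ρ)|∂P/∂n| + V²/R  →  V² − fR·V + fR·V_g = 0
With fR = 6.39×10⁻⁵ × 789×10³ m = 50.4 m/s:
V = [fR − √((fR)² − 4 fR V_g)]/2 = [50.4 − √(50.4² − 4×50.4×10)]/2 = 13.7 m/s
Supergeostrophic (V > V_g = 10 m/s), as expected around a high.

13.7 m/s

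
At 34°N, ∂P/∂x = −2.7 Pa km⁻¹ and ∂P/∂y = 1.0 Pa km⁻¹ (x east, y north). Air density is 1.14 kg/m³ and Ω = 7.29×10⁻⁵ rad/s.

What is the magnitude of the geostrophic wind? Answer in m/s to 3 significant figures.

Coriolis parameter at 34°N:
f = 2Ω sin φ = 2 × 7.29×10⁻⁵ × sin 34° = 8.15×10⁻⁵ s⁻¹
Component geostrophic relations (x east, y north):
u_g = −(1/(fρ)) ∂P/∂y,  v_g = (1/(fρ)) ∂P/∂x
u_g = −(1.0×10⁻³)/(8.15×10⁻⁵ × 1.14) = −10.8 m/s;  v_g = (−2.7×10⁻³)/(8.15×10⁻⁵ × 1.14) = −29.0 m/s
|V_g| = √(u_g² + v_g²) = 31.0 m/s

31.0 m/s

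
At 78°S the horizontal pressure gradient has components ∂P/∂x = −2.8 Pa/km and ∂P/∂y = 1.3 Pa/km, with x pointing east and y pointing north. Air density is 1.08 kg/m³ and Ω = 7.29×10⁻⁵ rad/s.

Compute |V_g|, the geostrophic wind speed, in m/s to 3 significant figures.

Coriolis parameter at 78°S:
f = 2Ω sin φ = 2 × 7.29×10⁻⁵ × sin 78° = 1.43×10⁻⁴ s⁻¹
In the Southern Hemisphere f is negative: f = −1.43×10⁻⁴ s⁻¹.
Component geostrophic relations (x east, y north):
u_g = −(1/(fρ)) ∂P/∂y,  v_g = (1/(fρ)) ∂P/∂x
u_g = −(1.3×10⁻³)/(−1.43×10⁻⁴ × 1.08) = 8.44 m/s;  v_g = (−2.8×10⁻³)/(−1.43×10⁻⁴ × 1.08) = 18.2 m/s
|V_g| = √(u_g² + v_g²) = 20.0 m/s

20.0 m/s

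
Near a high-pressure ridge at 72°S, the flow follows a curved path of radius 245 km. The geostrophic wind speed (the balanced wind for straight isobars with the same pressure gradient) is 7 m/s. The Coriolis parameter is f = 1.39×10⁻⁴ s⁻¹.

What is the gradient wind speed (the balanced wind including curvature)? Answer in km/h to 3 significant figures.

Around a high, pressure-gradient force acts outward with centrifugal, so Coriolis balances both:
fV = (1/ρ)|∂P/∂n| + V²/R  →  V² − fR·V + fR·V_g = 0
With fR = 1.39×10⁻⁴ × 245×10³ m = 34.1 m/s:
V = [fR − √((fR)² − 4 fR V_g)]/2 = [34.1 − √(34.1² − 4×34.1×7)]/2 = 9.85 m/s
Supergeostrophic (V > V_g = 7 m/s), as expected around a high.
Converting: 9.85 m/s × 3.6 = 35.5 km/h

35.5 km/h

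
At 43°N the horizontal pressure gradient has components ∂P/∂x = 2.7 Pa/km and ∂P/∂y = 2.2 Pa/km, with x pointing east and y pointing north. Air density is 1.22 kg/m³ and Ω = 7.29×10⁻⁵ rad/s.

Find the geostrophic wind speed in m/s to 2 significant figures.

Coriolis parameter at 43°N:
f = 2Ω sin φ = 2 × 7.29×10⁻⁵ × sin 43° = 9.94×10⁻⁵ s⁻¹
Component geostrophic relations (x east, y north):
u_g = −(1/(fρ)) ∂P/∂y,  v_g = (1/(fρ)) ∂P/∂x
u_g = −(2.2×10⁻³)/(9.94×10⁻⁵ × 1.22) = −18.1 m/s;  v_g = (2.7×10⁻³)/(9.94×10⁻⁵ × 1.22) = 22.3 m/s
|V_g| = √(u_g² + v_g²) = 28.7 m/s

29 m/s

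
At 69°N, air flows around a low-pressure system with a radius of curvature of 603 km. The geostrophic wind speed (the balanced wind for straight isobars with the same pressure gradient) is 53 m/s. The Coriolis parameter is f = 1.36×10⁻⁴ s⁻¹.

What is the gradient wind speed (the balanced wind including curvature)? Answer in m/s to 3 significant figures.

Around a low, centrifugal force acts outward with Coriolis, so pressure-gradient force balances both:
(1/ρ)|∂P/∂n| = fV + V²/R  →  V² + fR·V − fR·V_g = 0
With fR = 1.36×10⁻⁴ × 603×10³ m = 82.0 m/s:
V = [−fR + √((fR)² + 4 fR V_g)]/2 = [−82.0 + √(82.0² + 4×82.0×53)]/2 = 36.6 m/s
Subgeostrophic (V < V_g = 53 m/s), as expected around a low.

36.6 m/s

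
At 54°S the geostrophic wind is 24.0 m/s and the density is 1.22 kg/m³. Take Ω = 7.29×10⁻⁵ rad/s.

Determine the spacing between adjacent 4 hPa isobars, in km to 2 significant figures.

Coriolis parameter at 54°S:
f = 2Ω sin φ = 2 × 7.29×10⁻⁵ × sin 54° = 1.18×10⁻⁴ s⁻¹
Geostrophic balance rearranged: |∂P/∂n| = f ρ V_g
|∂P/∂n| = 1.18×10⁻⁴ × 1.22 × 24.0 = 3.45×10⁻³ Pa/m
Isobar spacing: Δn = ΔP/|∂P/∂n| = 400 Pa / 3.45×10⁻³ Pa/m = 115817 m ≈ 120 km

120 km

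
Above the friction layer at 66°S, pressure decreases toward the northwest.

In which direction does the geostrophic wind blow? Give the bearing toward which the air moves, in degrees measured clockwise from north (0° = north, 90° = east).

The pressure-gradient force points toward the northwest (bearing 315°).
Geostrophic balance: in the Southern Hemisphere the Coriolis force deflects motion to the left, so the geostrophic wind blows 90° to the left of the pressure-gradient force (low pressure on the right).
Rotating 315° by 90° counterclockwise gives 225° — the wind blows toward the southwest.

225°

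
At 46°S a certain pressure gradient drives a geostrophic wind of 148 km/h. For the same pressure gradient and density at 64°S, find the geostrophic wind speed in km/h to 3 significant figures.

118 km/h

With the same pressure gradient and density, V_g ∝ 1/f ∝ 1/sin φ.
V₂ = V₁ · sin φ₁ / sin φ₂ = 148 × sin 46° / sin 64°
V₂ = 148 × 0.7193/0.8988 = 118 km/h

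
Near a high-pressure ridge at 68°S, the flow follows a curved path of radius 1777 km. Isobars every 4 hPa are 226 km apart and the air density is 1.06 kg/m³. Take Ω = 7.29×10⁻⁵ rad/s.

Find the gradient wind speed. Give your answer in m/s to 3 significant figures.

13.1 m/s

Coriolis parameter at 68°S:
f = 2Ω sin φ = 2 × 7.29×10⁻⁵ × sin 68° = 1.35×10⁻⁴ s⁻¹
Pressure gradient: |∂P/∂n| = 400 Pa / 226000 m = 1.77×10⁻³ Pa/m
Geostrophic speed: V_g = |∂P/∂n|/(fρ) = 1.77×10⁻³/(1.35×10⁻⁴ × 1.06) = 12.4 m/s
Around a high, pressure-gradient force acts outward with centrifugal, so Coriolis balances both:
fV = (1/ρ)|∂P/∂n| + V²/R  →  V² − fR·V + fR·V_g = 0
With fR = 1.35×10⁻⁴ × 1777×10³ m = 240 m/s:
V = [fR − √((fR)² − 4 fR V_g)]/2 = [240 − √(240² − 4×240×12.4)]/2 = 13.1 m/s
Supergeostrophic (V > V_g = 12.4 m/s), as expected around a high.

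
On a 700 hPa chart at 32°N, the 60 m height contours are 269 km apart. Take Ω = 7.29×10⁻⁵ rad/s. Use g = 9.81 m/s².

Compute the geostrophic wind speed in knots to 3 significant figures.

Coriolis parameter at 32°N:
f = 2Ω sin φ = 2 × 7.29×10⁻⁵ × sin 32° = 7.73×10⁻⁵ s⁻¹
Height gradient: |∂Z/∂n| = 60 m / 269000 m = 2.23×10⁻⁴
On a pressure surface, geostrophic balance gives V_g = (g/f)|∂Z/∂n|:
V_g = 9.81 × 2.23×10⁻⁴ / 7.73×10⁻⁵ = 28.3 m/s
Converting: 28.3 m/s × 1.944 = 55.1 knots

55.1 knots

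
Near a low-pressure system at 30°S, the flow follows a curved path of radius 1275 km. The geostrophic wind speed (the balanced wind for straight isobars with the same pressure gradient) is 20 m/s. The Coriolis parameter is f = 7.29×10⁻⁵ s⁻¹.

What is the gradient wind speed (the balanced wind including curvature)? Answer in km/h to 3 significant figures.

60.9 km/h

Around a low, centrifugal force acts outward with Coriolis, so pressure-gradient force balances both:
(1/ρ)|∂P/∂n| = fV + V²/R  →  V² + fR·V − fR·V_g = 0
With fR = 7.29×10⁻⁵ × 1275×10³ m = 92.9 m/s:
V = [−fR + √((fR)² + 4 fR V_g)]/2 = [−92.9 + √(92.9² + 4×92.9×20)]/2 = 16.9 m/s
Subgeostrophic (V < V_g = 20 m/s), as expected around a low.
Converting: 16.9 m/s × 3.6 = 60.9 km/h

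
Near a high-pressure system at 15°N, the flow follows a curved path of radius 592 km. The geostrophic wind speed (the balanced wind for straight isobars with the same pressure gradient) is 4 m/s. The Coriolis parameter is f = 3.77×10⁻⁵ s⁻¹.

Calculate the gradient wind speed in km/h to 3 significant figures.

18.8 km/h

Around a high, pressure-gradient force acts outward with centrifugal, so Coriolis balances both:
fV = (1/ρ)|∂P/∂n| + V²/R  →  V² − fR·V + fR·V_g = 0
With fR = 3.77×10⁻⁵ × 592×10³ m = 22.3 m/s:
V = [fR − √((fR)² − 4 fR V_g)]/2 = [22.3 − √(22.3² − 4×22.3×4)]/2 = 5.22 m/s
Supergeostrophic (V > V_g = 4 m/s), as expected around a high.
Converting: 5.22 m/s × 3.6 = 18.8 km/h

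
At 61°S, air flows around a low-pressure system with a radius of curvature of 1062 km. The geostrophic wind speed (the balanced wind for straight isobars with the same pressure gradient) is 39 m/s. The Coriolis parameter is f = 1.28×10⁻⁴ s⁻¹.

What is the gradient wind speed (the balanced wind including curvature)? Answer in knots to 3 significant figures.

Around a low, centrifugal force acts outward with Coriolis, so pressure-gradient force balances both:
(1/ρ)|∂P/∂n| = fV + V²/R  →  V² + fR·V − fR·V_g = 0
With fR = 1.28×10⁻⁴ × 1062×10³ m = 136 m/s:
V = [−fR + √((fR)² + 4 fR V_g)]/2 = [−136 + √(136² + 4×136×39)]/2 = 31.6 m/s
Subgeostrophic (V < V_g = 39 m/s), as expected around a low.
Converting: 31.6 m/s × 1.944 = 61.5 knots

61.5 knots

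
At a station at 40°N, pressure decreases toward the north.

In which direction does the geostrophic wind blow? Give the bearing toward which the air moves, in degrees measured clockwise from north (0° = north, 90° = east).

090°

The pressure-gradient force points toward the north (bearing 000°).
Geostrophic balance: in the Northern Hemisphere the Coriolis force deflects motion to the right, so the geostrophic wind blows 90° to the right of the pressure-gradient force (low pressure on the left).
Rotating 000° by 90° clockwise gives 090° — the wind blows toward the east.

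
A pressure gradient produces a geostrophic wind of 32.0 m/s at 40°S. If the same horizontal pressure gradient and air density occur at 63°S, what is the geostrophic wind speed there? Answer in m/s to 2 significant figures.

With the same pressure gradient and density, V_g ∝ 1/f ∝ 1/sin φ.
V₂ = V₁ · sin φ₁ / sin φ₂ = 32.0 × sin 40° / sin 63°
V₂ = 32.0 × 0.6428/0.8910 = 23 m/s

23 m/s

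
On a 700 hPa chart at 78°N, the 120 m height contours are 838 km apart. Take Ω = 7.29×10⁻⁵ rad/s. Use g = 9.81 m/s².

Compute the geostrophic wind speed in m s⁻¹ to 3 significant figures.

Coriolis parameter at 78°N:
f = 2Ω sin φ = 2 × 7.29×10⁻⁵ × sin 78° = 1.43×10⁻⁴ s⁻¹
Height gradient: |∂Z/∂n| = 120 m / 838000 m = 1.43×10⁻⁴
On a pressure surface, geostrophic balance gives V_g = (g/f)|∂Z/∂n|:
V_g = 9.81 × 1.43×10⁻⁴ / 1.43×10⁻⁴ = 9.85 m/s

9.85 m s⁻¹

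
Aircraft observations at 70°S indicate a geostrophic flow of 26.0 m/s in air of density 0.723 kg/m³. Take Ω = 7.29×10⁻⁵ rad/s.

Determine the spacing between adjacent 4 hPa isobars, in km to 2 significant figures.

Coriolis parameter at 70°S:
f = 2Ω sin φ = 2 × 7.29×10⁻⁵ × sin 70° = 1.37×10⁻⁴ s⁻¹
Geostrophic balance rearranged: |∂P/∂n| = f ρ V_g
|∂P/∂n| = 1.37×10⁻⁴ × 0.723 × 26.0 = 2.58×10⁻³ Pa/m
Isobar spacing: Δn = ΔP/|∂P/∂n| = 400 Pa / 2.58×10⁻³ Pa/m = 155312 m ≈ 160 km

160 km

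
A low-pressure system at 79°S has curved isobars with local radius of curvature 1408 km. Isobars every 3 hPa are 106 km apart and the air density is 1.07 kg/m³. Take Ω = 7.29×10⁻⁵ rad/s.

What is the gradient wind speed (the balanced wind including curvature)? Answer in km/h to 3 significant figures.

Coriolis parameter at 79°S:
f = 2Ω sin φ = 2 × 7.29×10⁻⁵ × sin 79° = 1.43×10⁻⁴ s⁻¹
Pressure gradient: |∂P/∂n| = 300 Pa / 106000 m = 2.83×10⁻³ Pa/m
Geostrophic speed: V_g = |∂P/∂n|/(fρ) = 2.83×10⁻³/(1.43×10⁻⁴ × 1.07) = 18.5 m/s
Around a low, centrifugal force acts outward with Coriolis, so pressure-gradient force balances both:
(1/ρ)|∂P/∂n| = fV + V²/R  →  V² + fR·V − fR·V_g = 0
With fR = 1.43×10⁻⁴ × 1408×10³ m = 202 m/s:
V = [−fR + √((fR)² + 4 fR V_g)]/2 = [−202 + √(202² + 4×202×18.5)]/2 = 17 m/s
Subgeostrophic (V < V_g = 18.5 m/s), as expected around a low.
Converting: 17 m/s × 3.6 = 61.3 km/h

61.3 km/h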